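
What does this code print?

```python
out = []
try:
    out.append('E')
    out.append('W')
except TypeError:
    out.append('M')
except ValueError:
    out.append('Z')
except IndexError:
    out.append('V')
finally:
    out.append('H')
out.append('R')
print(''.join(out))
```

Execution trace: 'E' (try body) → 'W' (try body, no exception) → 'H' (finally) → 'R' (after the try/except). Output: EWHR

Answer: EWHR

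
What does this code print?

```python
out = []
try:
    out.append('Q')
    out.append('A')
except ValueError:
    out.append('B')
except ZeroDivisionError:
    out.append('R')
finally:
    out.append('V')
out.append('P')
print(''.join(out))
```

Execution trace: 'Q' (try body) → 'A' (try body, no exception) → 'V' (finally) → 'P' (after the try/except). Output: QAVP

Answer: QAVP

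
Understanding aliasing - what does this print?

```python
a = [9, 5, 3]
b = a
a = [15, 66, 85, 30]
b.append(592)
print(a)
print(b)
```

Key concept: rebinding vs mutation: a is rebound to a new list, b still points at the original.
Step by step:
`a = [9, 5, 3]` → a = [9, 5, 3]
`b = a` → b = [9, 5, 3] (same object as a)
`a = [15, 66, 85, 30]` → a = [15, 66, 85, 30]
`b.append(592)` → b = [9, 5, 3, 592]
`print(a)` → prints [15, 66, 85, 30]
`print(b)` → prints [9, 5, 3, 592]

Answer:
[15, 66, 85, 30]
[9, 5, 3, 592]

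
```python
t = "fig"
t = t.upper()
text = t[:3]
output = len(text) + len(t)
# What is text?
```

Trace:
`t = "fig"` → t = 'fig'
`t = t.upper()` → t = 'FIG'
`text = t[:3]` → text = 'FIG'
`output = len(text) + len(t)` → output = 6
So text = 'FIG'

Answer: 'FIG'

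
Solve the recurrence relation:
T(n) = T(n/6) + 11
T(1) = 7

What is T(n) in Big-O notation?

Each step divides n by 6 and adds 11. After log_6(n) steps we reach T(1)=7. So T(n) = 11·log_6(n) + 7 = O(log n).

Answer: O(log n)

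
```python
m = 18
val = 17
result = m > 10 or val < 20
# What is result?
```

Trace:
`m = 18` → m = 18
`val = 17` → val = 17
`result = m > 10 or val < 20` → result = True
So result = True

Answer: True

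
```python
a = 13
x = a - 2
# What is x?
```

Trace:
`a = 13` → a = 13
`x = a - 2` → x = 11
So x = 11

Answer: 11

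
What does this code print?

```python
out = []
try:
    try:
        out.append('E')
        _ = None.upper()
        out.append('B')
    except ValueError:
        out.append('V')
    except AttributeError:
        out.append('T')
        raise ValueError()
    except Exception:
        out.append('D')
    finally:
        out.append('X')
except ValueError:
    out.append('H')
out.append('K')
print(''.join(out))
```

Execution trace: 'E' (inner try body) → 'T' (inner except AttributeError) → 'X' (inner finally) → 'H' (outer except ValueError) → 'K' (after the try/except). Output: ETXHK

Answer: ETXHK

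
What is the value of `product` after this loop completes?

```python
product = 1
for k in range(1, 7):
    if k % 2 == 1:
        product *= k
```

Product of odd numbers 1 to 6
`product` takes the values: 1 → 3 → 15

Answer: 15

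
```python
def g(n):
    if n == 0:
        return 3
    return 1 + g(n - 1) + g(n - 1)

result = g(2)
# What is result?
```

g(n) = 1 + 2·g(n-1), g(0)=3. Closed form: (3+1)·2^2 - 1 = 15.

Answer: 15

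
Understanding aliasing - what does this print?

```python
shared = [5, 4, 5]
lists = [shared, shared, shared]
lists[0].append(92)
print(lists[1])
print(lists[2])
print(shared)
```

Key concept: list of same reference.
Step by step:
`shared = [5, 4, 5]` → shared = [5, 4, 5]
`lists = [shared, shared, shared]` → lists = [[5, 4, 5], [5, 4, 5], [5, 4, 5]]
`lists[0].append(92)` → shared = [5, 4, 5, 92]; lists = [[5, 4, 5, 92], [5, 4, 5, 92], [5, 4, 5, 92]]
`print(lists[1])` → prints [5, 4, 5, 92]
`print(lists[2])` → prints [5, 4, 5, 92]
`print(shared)` → prints [5, 4, 5, 92]

Answer:
[5, 4, 5, 92]
[5, 4, 5, 92]
[5, 4, 5, 92]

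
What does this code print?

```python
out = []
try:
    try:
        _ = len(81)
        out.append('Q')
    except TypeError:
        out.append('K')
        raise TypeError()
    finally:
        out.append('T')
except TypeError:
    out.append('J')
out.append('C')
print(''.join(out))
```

Execution trace: 'K' (inner except TypeError) → 'T' (inner finally) → 'J' (outer except TypeError) → 'C' (after the try/except). Output: KTJC

Answer: KTJC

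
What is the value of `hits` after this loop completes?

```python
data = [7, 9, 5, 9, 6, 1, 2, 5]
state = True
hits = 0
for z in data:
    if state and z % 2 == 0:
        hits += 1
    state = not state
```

Count even values at even positions
`hits` takes the values: 0 → 1 → 2

Answer: 2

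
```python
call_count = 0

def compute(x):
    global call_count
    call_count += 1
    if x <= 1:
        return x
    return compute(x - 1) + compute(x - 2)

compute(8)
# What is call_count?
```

Calls(x) = 1 + Calls(x-1) + Calls(x-2); Calls(0)=Calls(1)=1. For x=8 this gives 67.

Answer: 67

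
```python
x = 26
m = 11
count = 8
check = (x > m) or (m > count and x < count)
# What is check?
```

Trace:
`x = 26` → x = 26
`m = 11` → m = 11
`count = 8` → count = 8
`check = (x > m) or (m > count and x < count)` → check = True
So check = True

Answer: True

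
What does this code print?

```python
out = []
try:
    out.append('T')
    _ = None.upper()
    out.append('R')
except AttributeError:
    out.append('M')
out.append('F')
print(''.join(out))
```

Execution trace: 'T' (try body) → 'M' (except AttributeError) → 'F' (after the try/except). Output: TMF

Answer: TMF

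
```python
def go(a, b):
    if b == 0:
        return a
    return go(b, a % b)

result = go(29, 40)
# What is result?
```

go(29, 40) -> go(40, 29) -> go(29, 11) -> go(11, 7) -> go(7, 4) -> go(4, 3) -> go(3, 1) -> go(1, 0) -> 1

Answer: 1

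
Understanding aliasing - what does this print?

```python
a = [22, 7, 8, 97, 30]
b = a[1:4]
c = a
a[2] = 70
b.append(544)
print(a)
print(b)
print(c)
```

Key concept: slice vs alias.
Step by step:
`a = [22, 7, 8, 97, 30]` → a = [22, 7, 8, 97, 30]
`b = a[1:4]` → b = [7, 8, 97]
`c = a` → c = [22, 7, 8, 97, 30] (same object as a)
`a[2] = 70` → a = [22, 7, 70, 97, 30] (same object as c); c = [22, 7, 70, 97, 30] (same object as a)
`b.append(544)` → b = [7, 8, 97, 544]
`print(a)` → prints [22, 7, 70, 97, 30]
`print(b)` → prints [7, 8, 97, 544]
`print(c)` → prints [22, 7, 70, 97, 30]

Answer:
[22, 7, 70, 97, 30]
[7, 8, 97, 544]
[22, 7, 70, 97, 30]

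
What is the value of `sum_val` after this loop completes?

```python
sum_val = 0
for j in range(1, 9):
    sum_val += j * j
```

Sum of squares 1² to 8² = 204
`sum_val` takes the values: 0 → 1 → 5 → 14 → 30 → 55 → 91 → 140 → 204

Answer: 204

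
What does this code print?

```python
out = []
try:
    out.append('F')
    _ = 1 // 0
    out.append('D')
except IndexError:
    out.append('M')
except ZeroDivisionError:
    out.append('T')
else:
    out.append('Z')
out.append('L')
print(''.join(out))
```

Execution trace: 'F' (try body) → 'T' (except ZeroDivisionError) → 'L' (after the try/except). Output: FTL

Answer: FTL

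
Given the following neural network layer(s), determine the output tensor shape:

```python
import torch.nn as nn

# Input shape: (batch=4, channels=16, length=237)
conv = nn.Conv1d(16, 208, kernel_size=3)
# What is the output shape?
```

Input: (4, 16, 237) -> Output: (4, 208, 235)

Answer: (4, 208, 235)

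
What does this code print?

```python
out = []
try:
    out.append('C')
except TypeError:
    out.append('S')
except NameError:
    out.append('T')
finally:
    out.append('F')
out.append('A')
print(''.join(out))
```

Execution trace: 'C' (try body, no exception) → 'F' (finally) → 'A' (after the try/except). Output: CFA

Answer: CFA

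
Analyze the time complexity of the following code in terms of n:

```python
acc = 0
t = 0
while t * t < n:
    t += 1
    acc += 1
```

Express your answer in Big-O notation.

Each loop level contributes: √n. Multiplying the contributions gives O(√n).

Answer: O(√n)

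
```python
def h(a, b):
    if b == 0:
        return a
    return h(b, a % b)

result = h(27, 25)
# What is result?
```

h(27, 25) -> h(25, 2) -> h(2, 1) -> h(1, 0) -> 1

Answer: 1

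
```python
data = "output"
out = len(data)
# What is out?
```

Trace:
`data = "output"` → data = 'output'
`out = len(data)` → out = 6
So out = 6

Answer: 6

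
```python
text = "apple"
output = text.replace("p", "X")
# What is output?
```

Trace:
`text = "apple"` → text = 'apple'
`output = text.replace("p", "X")` → output = 'aXXle'
So output = 'aXXle'

Answer: 'aXXle'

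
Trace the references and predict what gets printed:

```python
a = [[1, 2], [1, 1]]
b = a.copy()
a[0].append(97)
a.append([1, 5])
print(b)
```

Key concept: shallow copy with nested lists.
Step by step:
`a = [[1, 2], [1, 1]]` → a = [[1, 2], [1, 1]]
`b = a.copy()` → b = [[1, 2], [1, 1]]
`a[0].append(97)` → a = [[1, 2, 97], [1, 1]]; b = [[1, 2, 97], [1, 1]]
`a.append([1, 5])` → a = [[1, 2, 97], [1, 1], [1, 5]]
`print(b)` → prints [[1, 2, 97], [1, 1]]

Answer: [[1, 2, 97], [1, 1]]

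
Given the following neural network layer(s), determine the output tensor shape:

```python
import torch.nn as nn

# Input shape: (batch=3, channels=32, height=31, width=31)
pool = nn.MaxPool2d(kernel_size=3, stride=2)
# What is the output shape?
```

Input: (3, 32, 31, 31) -> Output: (3, 32, 15, 15)

Answer: (3, 32, 15, 15)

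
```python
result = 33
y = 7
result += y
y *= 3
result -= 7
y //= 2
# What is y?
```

Trace:
`result = 33` → result = 33
`y = 7` → y = 7
`result += y` → result = 40
`y *= 3` → y = 21
`result -= 7` → result = 33
`y //= 2` → y = 10
So y = 10

Answer: 10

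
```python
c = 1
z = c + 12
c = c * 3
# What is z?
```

Trace:
`c = 1` → c = 1
`z = c + 12` → z = 13
`c = c * 3` → c = 3
So z = 13

Answer: 13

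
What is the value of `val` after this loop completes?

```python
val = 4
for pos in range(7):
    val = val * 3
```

Multiply by 3, 7 times: 4 * 3^7 = 8748
`val` takes the values: 4 → 12 → 36 → 108 → 324 → 972 → 2916 → 8748

Answer: 8748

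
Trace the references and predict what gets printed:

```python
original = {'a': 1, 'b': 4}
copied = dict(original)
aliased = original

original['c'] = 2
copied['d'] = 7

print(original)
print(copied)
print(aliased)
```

Key concept: dict() creates copy, assignment creates alias.
Step by step:
`original = {'a': 1, 'b': 4}` → original = {'a': 1, 'b': 4}
`copied = dict(original)` → copied = {'a': 1, 'b': 4}
`aliased = original` → aliased = {'a': 1, 'b': 4} (same object as original)
`original['c'] = 2` → original = {'a': 1, 'b': 4, 'c': 2} (same object as aliased); aliased = {'a': 1, 'b': 4, 'c': 2} (same object as original)
`copied['d'] = 7` → copied = {'a': 1, 'b': 4, 'd': 7}
`print(original)` → prints {'a': 1, 'b': 4, 'c': 2}
`print(copied)` → prints {'a': 1, 'b': 4, 'd': 7}
`print(aliased)` → prints {'a': 1, 'b': 4, 'c': 2}

Answer:
{'a': 1, 'b': 4, 'c': 2}
{'a': 1, 'b': 4, 'd': 7}
{'a': 1, 'b': 4, 'c': 2}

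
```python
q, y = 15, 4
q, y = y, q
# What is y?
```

Trace:
`q, y = 15, 4` → q = 15; y = 4
`q, y = y, q` → q = 4; y = 15
So y = 15

Answer: 15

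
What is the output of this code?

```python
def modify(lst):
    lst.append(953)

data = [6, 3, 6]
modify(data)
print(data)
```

Key concept: function modifies passed list.
Step by step:
`data = [6, 3, 6]` → data = [6, 3, 6]
`modify(data)` → data = [6, 3, 6, 953]
`print(data)` → prints [6, 3, 6, 953]

Answer: [6, 3, 6, 953]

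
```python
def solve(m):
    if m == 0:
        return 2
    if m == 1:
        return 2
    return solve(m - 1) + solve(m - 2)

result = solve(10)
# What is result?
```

Build up from base cases: solve(0)=2, solve(1)=2, solve(2)=4, solve(3)=6, solve(4)=10, solve(5)=16, solve(6)=26, ..., solve(10)=178

Answer: 178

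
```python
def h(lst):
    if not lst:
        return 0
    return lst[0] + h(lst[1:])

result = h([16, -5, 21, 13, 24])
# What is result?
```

16 + (-5) + 21 + 13 + 24 + 0 = 69

Answer: 69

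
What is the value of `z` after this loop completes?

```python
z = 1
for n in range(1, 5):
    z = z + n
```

Start at 1, add 1 through 4
`z` takes the values: 1 → 2 → 4 → 7 → 11

Answer: 11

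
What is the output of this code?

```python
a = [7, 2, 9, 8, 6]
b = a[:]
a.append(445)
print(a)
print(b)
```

Key concept: slice [:] creates copy.
Step by step:
`a = [7, 2, 9, 8, 6]` → a = [7, 2, 9, 8, 6]
`b = a[:]` → b = [7, 2, 9, 8, 6]
`a.append(445)` → a = [7, 2, 9, 8, 6, 445]
`print(a)` → prints [7, 2, 9, 8, 6, 445]
`print(b)` → prints [7, 2, 9, 8, 6]

Answer:
[7, 2, 9, 8, 6, 445]
[7, 2, 9, 8, 6]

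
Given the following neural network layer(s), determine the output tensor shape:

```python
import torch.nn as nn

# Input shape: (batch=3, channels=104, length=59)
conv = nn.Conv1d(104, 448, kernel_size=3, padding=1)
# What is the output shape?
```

Input: (3, 104, 59) -> Output: (3, 448, 59)

Answer: (3, 448, 59)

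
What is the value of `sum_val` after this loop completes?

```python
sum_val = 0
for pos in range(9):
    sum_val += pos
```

Sum of 0 to 8 = 36
`sum_val` takes the values: 0 → 1 → 3 → 6 → 10 → 15 → 21 → 28 → 36

Answer: 36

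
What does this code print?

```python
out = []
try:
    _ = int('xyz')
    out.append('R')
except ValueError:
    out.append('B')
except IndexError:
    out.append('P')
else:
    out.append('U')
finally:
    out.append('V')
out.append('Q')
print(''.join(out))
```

Execution trace: 'B' (except ValueError) → 'V' (finally) → 'Q' (after the try/except). Output: BVQ

Answer: BVQ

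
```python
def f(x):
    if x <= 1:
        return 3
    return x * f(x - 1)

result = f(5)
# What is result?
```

f(5) = 5 * 4 * 3 * 2 * 3 = 360

Answer: 360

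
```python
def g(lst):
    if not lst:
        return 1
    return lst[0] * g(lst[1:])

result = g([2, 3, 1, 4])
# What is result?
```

Product over [2, 3, 1, 4] = 2 * 3 * 1 * 4 = 24

Answer: 24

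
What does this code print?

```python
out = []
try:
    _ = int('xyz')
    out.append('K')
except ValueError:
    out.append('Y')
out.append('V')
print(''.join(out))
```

Execution trace: 'Y' (except ValueError) → 'V' (after the try/except). Output: YV

Answer: YV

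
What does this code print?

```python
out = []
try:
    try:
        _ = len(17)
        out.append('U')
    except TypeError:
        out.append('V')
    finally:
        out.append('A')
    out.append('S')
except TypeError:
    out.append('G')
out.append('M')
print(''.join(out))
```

Execution trace: 'V' (inner except TypeError) → 'A' (inner finally) → 'S' (try body, no exception) → 'M' (after the try/except). Output: VASM

Answer: VASM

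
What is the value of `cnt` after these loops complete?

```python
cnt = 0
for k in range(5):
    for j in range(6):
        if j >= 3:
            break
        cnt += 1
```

Inner breaks at 3, outer runs 5 times
`cnt` takes the values: 0 → 1 → 2 → 3 → 4 → 5 → 6 → 7 → 8 → 9 → 10 → 11 → 12 → 13 → 14 → 15

Answer: 15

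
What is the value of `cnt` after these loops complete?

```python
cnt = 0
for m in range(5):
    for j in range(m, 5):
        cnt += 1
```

Upper triangle: 5 + 4 + ... + 1
`cnt` takes the values: 0 → 1 → 2 → 3 → 4 → 5 → 6 → 7 → 8 → 9 → 10 → 11 → 12 → 13 → 14 → 15

Answer: 15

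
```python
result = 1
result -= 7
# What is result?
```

Trace:
`result = 1` → result = 1
`result -= 7` → result = -6
So result = -6

Answer: -6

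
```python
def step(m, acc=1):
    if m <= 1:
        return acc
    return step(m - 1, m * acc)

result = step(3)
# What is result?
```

Accumulator trace (n, acc): (3, 1) -> (2, 3) -> (1, 6) -> return 6

Answer: 6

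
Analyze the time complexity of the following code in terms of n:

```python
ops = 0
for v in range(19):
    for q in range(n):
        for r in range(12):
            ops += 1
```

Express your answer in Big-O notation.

Each loop level contributes: 1 × n × 1. Multiplying the contributions gives O(n).

Answer: O(n)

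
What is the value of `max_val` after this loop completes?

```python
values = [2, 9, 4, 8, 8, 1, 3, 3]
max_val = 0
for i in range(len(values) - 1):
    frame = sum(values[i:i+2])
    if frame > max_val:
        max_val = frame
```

Max sum of 2-element window in [2, 9, 4, 8, 8, 1, 3, 3]
`max_val` takes the values: 0 → 11 → 13 → 16

Answer: 16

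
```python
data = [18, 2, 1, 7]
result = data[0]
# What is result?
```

Trace:
`data = [18, 2, 1, 7]` → data = [18, 2, 1, 7]
`result = data[0]` → result = 18
So result = 18

Answer: 18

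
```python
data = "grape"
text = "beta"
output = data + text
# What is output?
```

Trace:
`data = "grape"` → data = 'grape'
`text = "beta"` → text = 'beta'
`output = data + text` → output = 'grapebeta'
So output = 'grapebeta'

Answer: 'grapebeta'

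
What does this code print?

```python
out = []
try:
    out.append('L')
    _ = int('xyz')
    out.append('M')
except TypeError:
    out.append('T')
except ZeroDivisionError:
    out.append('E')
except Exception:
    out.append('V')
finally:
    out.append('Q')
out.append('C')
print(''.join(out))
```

Execution trace: 'L' (try body) → 'V' (except Exception) → 'Q' (finally) → 'C' (after the try/except). Output: LVQC

Answer: LVQC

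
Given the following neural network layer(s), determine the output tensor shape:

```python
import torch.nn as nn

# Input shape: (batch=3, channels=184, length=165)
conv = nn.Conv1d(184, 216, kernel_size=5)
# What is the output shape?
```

Input: (3, 184, 165) -> Output: (3, 216, 161)

Answer: (3, 216, 161)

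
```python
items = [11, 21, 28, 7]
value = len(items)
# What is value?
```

Trace:
`items = [11, 21, 28, 7]` → items = [11, 21, 28, 7]
`value = len(items)` → value = 4
So value = 4

Answer: 4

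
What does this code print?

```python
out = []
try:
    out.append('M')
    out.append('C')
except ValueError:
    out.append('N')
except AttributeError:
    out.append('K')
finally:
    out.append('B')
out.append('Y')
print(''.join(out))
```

Execution trace: 'M' (try body) → 'C' (try body, no exception) → 'B' (finally) → 'Y' (after the try/except). Output: MCBY

Answer: MCBY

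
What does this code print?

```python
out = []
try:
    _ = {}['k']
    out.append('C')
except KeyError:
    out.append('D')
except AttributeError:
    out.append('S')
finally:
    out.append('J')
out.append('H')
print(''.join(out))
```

Execution trace: 'D' (except KeyError) → 'J' (finally) → 'H' (after the try/except). Output: DJH

Answer: DJH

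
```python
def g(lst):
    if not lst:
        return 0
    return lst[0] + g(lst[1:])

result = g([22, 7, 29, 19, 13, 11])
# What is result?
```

22 + 7 + 29 + 19 + 13 + 11 + 0 = 101

Answer: 101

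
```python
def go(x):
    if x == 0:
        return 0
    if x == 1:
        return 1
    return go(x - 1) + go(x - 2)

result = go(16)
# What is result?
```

Build up from base cases: go(0)=0, go(1)=1, go(2)=1, go(3)=2, go(4)=3, go(5)=5, go(6)=8, ..., go(16)=987

Answer: 987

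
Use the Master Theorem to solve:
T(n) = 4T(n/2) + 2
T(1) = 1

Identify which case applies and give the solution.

a=4, b=2, f(n)=2. log_2(4) = 2. Since c=0 < 2, Case 1 applies: T(n) = Θ(n^log_b(a)) = O(n^2).

Answer: O(n^2) - Case 1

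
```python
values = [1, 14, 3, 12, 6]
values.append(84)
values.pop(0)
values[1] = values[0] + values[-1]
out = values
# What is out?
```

Trace:
`values = [1, 14, 3, 12, 6]` → values = [1, 14, 3, 12, 6]
`values.append(84)` → values = [1, 14, 3, 12, 6, 84]
`values.pop(0)` → values = [14, 3, 12, 6, 84]
`values[1] = values[0] + values[-1]` → values = [14, 98, 12, 6, 84]
`out = values` → out = [14, 98, 12, 6, 84]
So out = [14, 98, 12, 6, 84]

Answer: [14, 98, 12, 6, 84]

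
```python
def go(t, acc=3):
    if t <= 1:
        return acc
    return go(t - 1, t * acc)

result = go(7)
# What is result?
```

Accumulator trace (n, acc): (7, 3) -> (6, 21) -> (5, 126) -> (4, 630) -> (3, 2520) -> (2, 7560) -> (1, 15120) -> return 15120

Answer: 15120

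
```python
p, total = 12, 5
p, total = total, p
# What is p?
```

Trace:
`p, total = 12, 5` → p = 12; total = 5
`p, total = total, p` → p = 5; total = 12
So p = 5

Answer: 5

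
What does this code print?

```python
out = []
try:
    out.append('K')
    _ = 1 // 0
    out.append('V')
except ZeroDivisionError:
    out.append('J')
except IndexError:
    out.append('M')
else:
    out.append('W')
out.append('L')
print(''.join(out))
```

Execution trace: 'K' (try body) → 'J' (except ZeroDivisionError) → 'L' (after the try/except). Output: KJL

Answer: KJL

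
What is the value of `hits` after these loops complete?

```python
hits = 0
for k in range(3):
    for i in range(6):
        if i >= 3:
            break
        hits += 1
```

Inner breaks at 3, outer runs 3 times
`hits` takes the values: 0 → 1 → 2 → 3 → 4 → 5 → 6 → 7 → 8 → 9

Answer: 9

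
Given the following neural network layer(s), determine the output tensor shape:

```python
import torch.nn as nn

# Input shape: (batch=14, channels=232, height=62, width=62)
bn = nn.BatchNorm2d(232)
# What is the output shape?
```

Input: (14, 232, 62, 62) -> Output: (14, 232, 62, 62)

Answer: (14, 232, 62, 62)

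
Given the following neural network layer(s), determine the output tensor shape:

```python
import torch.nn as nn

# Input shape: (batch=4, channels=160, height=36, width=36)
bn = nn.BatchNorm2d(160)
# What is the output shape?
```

Input: (4, 160, 36, 36) -> Output: (4, 160, 36, 36)

Answer: (4, 160, 36, 36)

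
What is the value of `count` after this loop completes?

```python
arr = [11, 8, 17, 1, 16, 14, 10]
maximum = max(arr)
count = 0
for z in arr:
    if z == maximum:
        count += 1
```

Count of max value 17 in [11, 8, 17, 1, 16, 14, 10]
`count` takes the values: 0 → 1

Answer: 1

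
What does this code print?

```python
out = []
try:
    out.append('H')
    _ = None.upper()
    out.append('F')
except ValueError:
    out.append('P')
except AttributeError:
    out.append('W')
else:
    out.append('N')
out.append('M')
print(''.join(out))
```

Execution trace: 'H' (try body) → 'W' (except AttributeError) → 'M' (after the try/except). Output: HWM

Answer: HWM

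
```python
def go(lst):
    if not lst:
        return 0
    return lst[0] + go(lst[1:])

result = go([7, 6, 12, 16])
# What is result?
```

7 + 6 + 12 + 16 + 0 = 41

Answer: 41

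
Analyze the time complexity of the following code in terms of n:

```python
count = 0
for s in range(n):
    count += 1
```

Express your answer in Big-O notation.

Each loop level contributes: n. Multiplying the contributions gives O(n).

Answer: O(n)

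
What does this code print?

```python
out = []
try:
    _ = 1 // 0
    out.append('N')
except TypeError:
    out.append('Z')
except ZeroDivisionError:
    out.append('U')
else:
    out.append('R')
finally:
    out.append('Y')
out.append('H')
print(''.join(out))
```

Execution trace: 'U' (except ZeroDivisionError) → 'Y' (finally) → 'H' (after the try/except). Output: UYH

Answer: UYH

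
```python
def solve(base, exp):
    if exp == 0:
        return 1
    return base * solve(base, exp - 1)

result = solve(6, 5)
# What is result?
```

solve(6, 5) = 6 * 6 * 6 * 6 * 6 = 7776

Answer: 7776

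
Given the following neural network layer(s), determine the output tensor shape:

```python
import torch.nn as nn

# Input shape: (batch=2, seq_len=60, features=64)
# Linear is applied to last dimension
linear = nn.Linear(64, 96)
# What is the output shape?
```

Input: (2, 60, 64) -> Output: (2, 60, 96)

Answer: (2, 60, 96)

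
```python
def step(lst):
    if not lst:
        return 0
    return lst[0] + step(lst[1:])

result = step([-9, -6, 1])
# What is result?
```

(-9) + (-6) + 1 + 0 = -14

Answer: -14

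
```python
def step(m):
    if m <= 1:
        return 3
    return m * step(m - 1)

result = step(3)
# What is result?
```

step(3) = 3 * 2 * 3 = 18

Answer: 18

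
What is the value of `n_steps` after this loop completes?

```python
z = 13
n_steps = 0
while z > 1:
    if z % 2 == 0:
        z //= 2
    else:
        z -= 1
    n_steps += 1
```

Steps to reduce 13 to 1
`n_steps` takes the values: 0 → 1 → 2 → 3 → 4 → 5

Answer: 5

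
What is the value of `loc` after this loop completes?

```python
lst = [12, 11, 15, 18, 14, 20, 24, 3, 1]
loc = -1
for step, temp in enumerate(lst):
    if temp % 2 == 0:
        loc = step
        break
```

First even number index in [12, 11, 15, 18, 14, 20, 24, 3, 1]
`loc` takes the values: -1 → 0

Answer: 0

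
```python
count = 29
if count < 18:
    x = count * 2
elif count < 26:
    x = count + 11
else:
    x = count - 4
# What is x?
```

Trace:
`count = 29` → count = 29
`if count < 18: ...` → count < 18 is False, count < 26 is False, take else branch → x = 25
So x = 25

Answer: 25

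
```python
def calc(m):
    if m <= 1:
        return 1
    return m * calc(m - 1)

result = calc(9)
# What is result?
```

calc(9) = 9 * 8 * 7 * 6 * 5 * 4 * 3 * 2 * 1 = 362880

Answer: 362880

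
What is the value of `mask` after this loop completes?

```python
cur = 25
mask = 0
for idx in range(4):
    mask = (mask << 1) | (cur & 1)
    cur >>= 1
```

Reverse lowest 4 bits of 25
`mask` takes the values: 0 → 1 → 2 → 4 → 9

Answer: 9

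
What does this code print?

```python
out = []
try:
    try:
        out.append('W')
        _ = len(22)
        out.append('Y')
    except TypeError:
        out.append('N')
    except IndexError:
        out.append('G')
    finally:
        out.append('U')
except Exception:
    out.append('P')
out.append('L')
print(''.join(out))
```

Execution trace: 'W' (inner try body) → 'N' (inner except TypeError) → 'U' (inner finally) → 'L' (after the try/except). Output: WNUL

Answer: WNUL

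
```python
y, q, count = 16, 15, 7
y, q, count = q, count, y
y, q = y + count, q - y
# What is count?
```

Trace:
`y, q, count = 16, 15, 7` → y = 16; q = 15; count = 7
`y, q, count = q, count, y` → y = 15; q = 7; count = 16
`y, q = y + count, q - y` → y = 31; q = -8
So count = 16

Answer: 16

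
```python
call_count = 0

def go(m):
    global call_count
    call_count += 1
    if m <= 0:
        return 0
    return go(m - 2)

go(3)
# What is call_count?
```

Linear recursion stepping by 2: 3 calls from m=3 down to ≤0.

Answer: 3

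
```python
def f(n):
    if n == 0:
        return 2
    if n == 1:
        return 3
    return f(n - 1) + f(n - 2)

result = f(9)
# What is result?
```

Build up from base cases: f(0)=2, f(1)=3, f(2)=5, f(3)=8, f(4)=13, f(5)=21, f(6)=34, ..., f(9)=144

Answer: 144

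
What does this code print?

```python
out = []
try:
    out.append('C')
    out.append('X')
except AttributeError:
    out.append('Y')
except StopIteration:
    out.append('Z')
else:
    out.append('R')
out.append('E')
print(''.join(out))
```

Execution trace: 'C' (try body) → 'X' (try body, no exception) → 'R' (else) → 'E' (after the try/except). Output: CXRE

Answer: CXRE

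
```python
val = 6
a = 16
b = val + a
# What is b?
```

Trace:
`val = 6` → val = 6
`a = 16` → a = 16
`b = val + a` → b = 22
So b = 22

Answer: 22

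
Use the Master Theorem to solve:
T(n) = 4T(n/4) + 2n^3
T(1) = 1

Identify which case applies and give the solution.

a=4, b=4, f(n)=2n^3. log_4(4) = 1. Since c=3 > 1 and the regularity condition holds (4(n/4)^3 = (4/4^3)n^3 with 4/4^3 < 1), Case 3 applies: T(n) = Θ(f(n)) = O(n^3).

Answer: O(n^3) - Case 3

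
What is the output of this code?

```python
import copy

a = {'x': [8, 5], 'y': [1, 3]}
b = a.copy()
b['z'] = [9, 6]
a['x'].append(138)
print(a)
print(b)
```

Key concept: shallow copy of dict with mutable values.
Step by step:
`a = {'x': [8, 5], 'y': [1, 3]}` → a = {'x': [8, 5], 'y': [1, 3]}
`b = a.copy()` → b = {'x': [8, 5], 'y': [1, 3]}
`b['z'] = [9, 6]` → b = {'x': [8, 5], 'y': [1, 3], 'z': [9, 6]}
`a['x'].append(138)` → a = {'x': [8, 5, 138], 'y': [1, 3]}; b = {'x': [8, 5, 138], 'y': [1, 3], 'z': [9, 6]}
`print(a)` → prints {'x': [8, 5, 138], 'y': [1, 3]}
`print(b)` → prints {'x': [8, 5, 138], 'y': [1, 3], 'z': [9, 6]}

Answer:
{'x': [8, 5, 138], 'y': [1, 3]}
{'x': [8, 5, 138], 'y': [1, 3], 'z': [9, 6]}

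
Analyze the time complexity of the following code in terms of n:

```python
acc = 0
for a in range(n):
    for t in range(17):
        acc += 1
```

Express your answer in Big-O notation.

Each loop level contributes: n × 1. Multiplying the contributions gives O(n).

Answer: O(n)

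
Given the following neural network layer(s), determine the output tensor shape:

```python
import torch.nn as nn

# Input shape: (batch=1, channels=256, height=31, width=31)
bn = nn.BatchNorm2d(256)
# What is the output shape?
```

Input: (1, 256, 31, 31) -> Output: (1, 256, 31, 31)

Answer: (1, 256, 31, 31)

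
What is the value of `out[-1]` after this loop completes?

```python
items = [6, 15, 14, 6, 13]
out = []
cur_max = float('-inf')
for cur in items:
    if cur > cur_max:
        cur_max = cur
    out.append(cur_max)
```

Running max ends at 15
`out` takes the values: [] → [6] → [6, 15] → [6, 15, 15] → [6, 15, 15, 15] → [6, 15, 15, 15, 15]
So `out[-1]` = 15

Answer: 15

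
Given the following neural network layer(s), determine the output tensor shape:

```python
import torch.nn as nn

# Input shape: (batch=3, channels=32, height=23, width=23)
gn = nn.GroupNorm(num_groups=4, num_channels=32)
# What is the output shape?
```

Input: (3, 32, 23, 23) -> Output: (3, 32, 23, 23)

Answer: (3, 32, 23, 23)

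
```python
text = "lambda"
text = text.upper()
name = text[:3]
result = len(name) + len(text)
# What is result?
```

Trace:
`text = "lambda"` → text = 'lambda'
`text = text.upper()` → text = 'LAMBDA'
`name = text[:3]` → name = 'LAM'
`result = len(name) + len(text)` → result = 9
So result = 9

Answer: 9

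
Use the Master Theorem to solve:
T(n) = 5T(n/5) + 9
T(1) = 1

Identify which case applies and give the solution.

a=5, b=5, f(n)=9. log_5(5) = 1. Since c=0 < 1, Case 1 applies: T(n) = Θ(n^log_b(a)) = O(n).

Answer: O(n) - Case 1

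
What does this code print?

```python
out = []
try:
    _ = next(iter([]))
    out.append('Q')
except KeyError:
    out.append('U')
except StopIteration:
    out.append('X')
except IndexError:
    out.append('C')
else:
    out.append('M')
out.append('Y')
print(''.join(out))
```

Execution trace: 'X' (except StopIteration) → 'Y' (after the try/except). Output: XY

Answer: XY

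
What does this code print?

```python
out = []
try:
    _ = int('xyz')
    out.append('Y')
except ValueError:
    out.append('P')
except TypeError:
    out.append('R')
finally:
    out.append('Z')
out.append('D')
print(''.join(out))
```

Execution trace: 'P' (except ValueError) → 'Z' (finally) → 'D' (after the try/except). Output: PZD

Answer: PZD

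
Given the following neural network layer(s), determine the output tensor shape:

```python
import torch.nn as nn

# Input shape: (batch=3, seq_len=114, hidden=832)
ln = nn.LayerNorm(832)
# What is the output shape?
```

Input: (3, 114, 832) -> Output: (3, 114, 832)

Answer: (3, 114, 832)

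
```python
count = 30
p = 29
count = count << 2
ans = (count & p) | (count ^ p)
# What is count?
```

Trace:
`count = 30` → count = 30
`p = 29` → p = 29
`count = count << 2` → count = 120
`ans = (count & p) | (count ^ p)` → ans = 125
So count = 120

Answer: 120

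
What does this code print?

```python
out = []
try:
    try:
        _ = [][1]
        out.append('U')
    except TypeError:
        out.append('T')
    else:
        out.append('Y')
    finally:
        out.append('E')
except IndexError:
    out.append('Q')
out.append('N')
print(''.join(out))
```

Execution trace: 'E' (finally) → 'Q' (outer except IndexError) → 'N' (after the try/except). Output: EQN

Answer: EQN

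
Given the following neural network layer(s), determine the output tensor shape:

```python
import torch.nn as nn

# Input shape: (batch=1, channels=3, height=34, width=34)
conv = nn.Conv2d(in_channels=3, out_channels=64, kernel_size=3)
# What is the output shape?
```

Input: (1, 3, 34, 34) -> Output: (1, 64, 32, 32)

Answer: (1, 64, 32, 32)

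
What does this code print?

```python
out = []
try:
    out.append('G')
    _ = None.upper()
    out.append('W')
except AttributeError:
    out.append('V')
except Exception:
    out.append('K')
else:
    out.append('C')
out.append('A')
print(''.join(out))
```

Execution trace: 'G' (try body) → 'V' (except AttributeError) → 'A' (after the try/except). Output: GVA

Answer: GVA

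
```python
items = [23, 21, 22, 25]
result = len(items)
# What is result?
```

Trace:
`items = [23, 21, 22, 25]` → items = [23, 21, 22, 25]
`result = len(items)` → result = 4
So result = 4

Answer: 4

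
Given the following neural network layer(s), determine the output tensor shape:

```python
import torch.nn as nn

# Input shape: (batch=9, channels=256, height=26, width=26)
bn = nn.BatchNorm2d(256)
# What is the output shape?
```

Input: (9, 256, 26, 26) -> Output: (9, 256, 26, 26)

Answer: (9, 256, 26, 26)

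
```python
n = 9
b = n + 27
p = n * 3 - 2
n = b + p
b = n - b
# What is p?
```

Trace:
`n = 9` → n = 9
`b = n + 27` → b = 36
`p = n * 3 - 2` → p = 25
`n = b + p` → n = 61
`b = n - b` → b = 25
So p = 25

Answer: 25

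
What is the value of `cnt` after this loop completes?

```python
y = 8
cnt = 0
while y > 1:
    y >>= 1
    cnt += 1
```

Count right shifts until 1
`cnt` takes the values: 0 → 1 → 2 → 3

Answer: 3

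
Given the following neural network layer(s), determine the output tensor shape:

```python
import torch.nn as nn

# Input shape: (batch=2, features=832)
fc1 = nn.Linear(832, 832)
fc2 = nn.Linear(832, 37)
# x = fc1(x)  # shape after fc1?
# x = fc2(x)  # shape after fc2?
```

Input: (2, 832) -> after fc1: (2, 832) -> Output: (2, 37)

Answer: (2, 37)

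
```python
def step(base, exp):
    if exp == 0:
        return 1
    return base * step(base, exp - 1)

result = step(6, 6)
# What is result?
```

step(6, 6) = 6 * 6 * 6 * 6 * 6 * 6 = 46656

Answer: 46656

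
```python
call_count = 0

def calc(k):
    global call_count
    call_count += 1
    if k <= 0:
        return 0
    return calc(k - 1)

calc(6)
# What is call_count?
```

Linear recursion stepping by 1: 7 calls from k=6 down to ≤0.

Answer: 7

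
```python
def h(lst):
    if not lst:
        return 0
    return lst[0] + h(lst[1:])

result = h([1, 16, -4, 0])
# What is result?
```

1 + 16 + (-4) + 0 + 0 = 13

Answer: 13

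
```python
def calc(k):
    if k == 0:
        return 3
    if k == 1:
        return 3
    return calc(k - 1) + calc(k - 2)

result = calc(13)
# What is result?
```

Build up from base cases: calc(0)=3, calc(1)=3, calc(2)=6, calc(3)=9, calc(4)=15, calc(5)=24, calc(6)=39, ..., calc(13)=1131

Answer: 1131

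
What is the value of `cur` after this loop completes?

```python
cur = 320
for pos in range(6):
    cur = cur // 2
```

Halve 6 times: 320 // 2^6 = 5
`cur` takes the values: 320 → 160 → 80 → 40 → 20 → 10 → 5

Answer: 5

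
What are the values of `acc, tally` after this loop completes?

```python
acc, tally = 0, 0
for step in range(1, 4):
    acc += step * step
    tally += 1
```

Sum of squares and count
`acc, tally` takes the values: (0, 0) → (1, 0) → (1, 1) → (5, 1) → (5, 2) → (14, 2) → (14, 3)

Answer: 14, 3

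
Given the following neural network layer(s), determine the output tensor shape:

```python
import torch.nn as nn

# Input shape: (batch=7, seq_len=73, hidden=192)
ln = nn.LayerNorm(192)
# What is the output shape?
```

Input: (7, 73, 192) -> Output: (7, 73, 192)

Answer: (7, 73, 192)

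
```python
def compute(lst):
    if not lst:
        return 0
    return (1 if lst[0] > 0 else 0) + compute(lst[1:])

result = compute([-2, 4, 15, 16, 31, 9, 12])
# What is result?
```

Count of positive elements in [-2, 4, 15, 16, 31, 9, 12] = 6

Answer: 6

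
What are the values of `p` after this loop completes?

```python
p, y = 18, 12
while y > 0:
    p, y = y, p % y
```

GCD of 18 and 12
`p` takes the values: 18 → 12 → 6

Answer: 6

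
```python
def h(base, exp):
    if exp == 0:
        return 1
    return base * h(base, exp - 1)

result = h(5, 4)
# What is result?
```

h(5, 4) = 5 * 5 * 5 * 5 = 625

Answer: 625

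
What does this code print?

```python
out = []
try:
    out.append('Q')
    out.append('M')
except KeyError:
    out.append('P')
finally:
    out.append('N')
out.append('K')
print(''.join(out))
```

Execution trace: 'Q' (try body) → 'M' (try body, no exception) → 'N' (finally) → 'K' (after the try/except). Output: QMNK

Answer: QMNK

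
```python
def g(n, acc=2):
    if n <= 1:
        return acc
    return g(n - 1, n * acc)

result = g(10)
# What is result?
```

Accumulator trace (n, acc): (10, 2) -> (9, 20) -> (8, 180) -> (7, 1440) -> (6, 10080) -> (5, 60480) -> (4, 302400) -> (3, 1209600) -> (2, 3628800) -> (1, 7257600) -> return 7257600

Answer: 7257600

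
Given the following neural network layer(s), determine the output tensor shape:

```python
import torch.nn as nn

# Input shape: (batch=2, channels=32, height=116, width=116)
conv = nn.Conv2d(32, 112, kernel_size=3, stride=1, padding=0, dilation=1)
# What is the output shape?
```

Input: (2, 32, 116, 116) -> Output: (2, 112, 114, 114)

Answer: (2, 112, 114, 114)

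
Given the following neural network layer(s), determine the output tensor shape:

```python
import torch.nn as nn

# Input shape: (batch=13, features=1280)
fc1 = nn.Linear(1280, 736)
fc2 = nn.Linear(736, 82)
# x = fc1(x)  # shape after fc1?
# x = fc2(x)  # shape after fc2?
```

Input: (13, 1280) -> after fc1: (13, 736) -> Output: (13, 82)

Answer: (13, 82)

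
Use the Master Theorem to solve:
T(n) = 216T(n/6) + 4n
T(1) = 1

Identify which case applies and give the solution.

a=216, b=6, f(n)=4n. log_6(216) = 3. Since c=1 < 3, Case 1 applies: T(n) = Θ(n^log_b(a)) = O(n^3).

Answer: O(n^3) - Case 1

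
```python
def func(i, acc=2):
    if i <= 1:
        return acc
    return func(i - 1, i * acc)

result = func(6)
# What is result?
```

Accumulator trace (n, acc): (6, 2) -> (5, 12) -> (4, 60) -> (3, 240) -> (2, 720) -> (1, 1440) -> return 1440

Answer: 1440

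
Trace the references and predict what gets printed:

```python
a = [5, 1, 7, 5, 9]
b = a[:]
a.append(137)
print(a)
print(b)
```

Key concept: slice [:] creates copy.
Step by step:
`a = [5, 1, 7, 5, 9]` → a = [5, 1, 7, 5, 9]
`b = a[:]` → b = [5, 1, 7, 5, 9]
`a.append(137)` → a = [5, 1, 7, 5, 9, 137]
`print(a)` → prints [5, 1, 7, 5, 9, 137]
`print(b)` → prints [5, 1, 7, 5, 9]

Answer:
[5, 1, 7, 5, 9, 137]
[5, 1, 7, 5, 9]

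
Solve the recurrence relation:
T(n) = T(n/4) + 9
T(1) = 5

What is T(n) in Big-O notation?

Each step divides n by 4 and adds 9. After log_4(n) steps we reach T(1)=5. So T(n) = 9·log_4(n) + 5 = O(log n).

Answer: O(log n)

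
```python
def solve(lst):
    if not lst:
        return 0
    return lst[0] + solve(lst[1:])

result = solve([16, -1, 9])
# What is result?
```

16 + (-1) + 9 + 0 = 24

Answer: 24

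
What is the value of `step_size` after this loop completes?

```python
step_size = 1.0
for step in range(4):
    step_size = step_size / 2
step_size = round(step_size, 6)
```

Halving LR 4 times: 1 / 2^4
`step_size` takes the values: 1.0 → 0.5 → 0.25 → 0.125 → 0.0625

Answer: 0.0625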